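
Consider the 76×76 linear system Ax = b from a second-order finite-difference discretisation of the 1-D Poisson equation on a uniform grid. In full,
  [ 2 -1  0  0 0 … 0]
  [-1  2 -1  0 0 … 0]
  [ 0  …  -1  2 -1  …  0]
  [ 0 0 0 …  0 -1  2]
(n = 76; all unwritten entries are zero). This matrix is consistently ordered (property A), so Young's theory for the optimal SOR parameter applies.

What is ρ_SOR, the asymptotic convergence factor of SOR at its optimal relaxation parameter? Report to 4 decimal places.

With n=76, ρ(Jacobi) = cos(π/77) = 0.9992.
root = sin(π/77) = 0.04079  (since 1−cos² = sin²).
ω* = 2/(1+0.04079) = 1.9216
ρ_SOR = ω* − 1 ≈ 0.9216.

ρ_SOR = 0.9216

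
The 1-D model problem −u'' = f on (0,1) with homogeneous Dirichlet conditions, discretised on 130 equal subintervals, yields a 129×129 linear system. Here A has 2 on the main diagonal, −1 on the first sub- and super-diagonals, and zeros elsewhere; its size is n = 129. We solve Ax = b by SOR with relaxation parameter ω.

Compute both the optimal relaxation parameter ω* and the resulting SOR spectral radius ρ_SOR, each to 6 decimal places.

ω* = 1.952813, ρ_SOR = 0.952813

½·tridiag(1,0,1) at n=129: λ_k = cos(kπ/130); max |λ| at k=1 ⇒ ρ_J = cos(π/130) ≈ 0.999708.
√(1−ρ_J²) = |sin(π/130)| = 0.0241637
ω* = 2 / (1 + 0.0241637) = 2 / 1.0241637 ≈ 1.952813.
ρ_SOR = ω* − 1 ≈ 0.952813.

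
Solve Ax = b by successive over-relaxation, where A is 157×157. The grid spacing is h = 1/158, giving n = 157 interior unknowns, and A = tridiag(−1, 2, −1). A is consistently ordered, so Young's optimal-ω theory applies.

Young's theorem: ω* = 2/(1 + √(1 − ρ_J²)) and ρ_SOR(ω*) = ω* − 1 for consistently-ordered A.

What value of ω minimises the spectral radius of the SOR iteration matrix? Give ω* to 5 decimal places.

ω* = 1.96101

B_J for the 157×157 system has eigenvalues cos(kπ/158); ρ_J = cos(π/158) = 0.99980.
1 − cos²(π/158) = sin²(π/158) ⇒ √(1−ρ_J²) = sin(π/158) = 0.019882.
Young: ω* = 2/(1+√(1−ρ_J²)) = 2/(1+0.019882) = 2/1.019882 = 1.96101.
ρ_SOR = ω* − 1 = 1.96101 − 1 = 0.96101.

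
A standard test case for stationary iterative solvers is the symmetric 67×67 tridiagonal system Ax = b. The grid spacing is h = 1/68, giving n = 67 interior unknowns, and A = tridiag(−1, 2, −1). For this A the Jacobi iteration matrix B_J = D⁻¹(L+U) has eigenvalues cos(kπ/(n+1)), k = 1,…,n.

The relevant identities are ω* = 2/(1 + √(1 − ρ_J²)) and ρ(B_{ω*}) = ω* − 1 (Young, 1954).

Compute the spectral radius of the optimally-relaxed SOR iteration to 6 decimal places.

ρ_SOR = 0.911711

[ρ_J] n=67: ρ(B_J) = cos(π/(n+1)) = cos(π/68) = 0.998933.
√(1−ρ_J²) simplifies to sin(π/68) = 0.0461835.
Young: ω* = 2/(1+√(1−ρ_J²)) = 2/(1+0.0461835) = 2/1.0461835 = 1.911711.
At ω = 1.911711 every |λ(B_ω)| = ω−1, so ρ_SOR = 0.911711.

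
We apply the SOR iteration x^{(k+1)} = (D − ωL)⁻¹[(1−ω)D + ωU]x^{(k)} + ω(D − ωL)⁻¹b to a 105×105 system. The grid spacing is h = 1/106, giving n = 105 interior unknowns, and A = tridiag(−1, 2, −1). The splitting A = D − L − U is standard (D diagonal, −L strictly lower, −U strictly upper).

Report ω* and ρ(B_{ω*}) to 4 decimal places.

ω* = 1.9424, ρ_SOR = 0.9424

With n=105, ρ(Jacobi) = cos(π/106) = 0.9996.
root = sin(π/106) = 0.02963  (since 1−cos² = sin²).
Then 2/(1+√(1−ρ_J²)) = 2/(1+0.02963); ω* = 2/1.02963 = 1.9424.
ρ_SOR = ω* − 1 = 1.9424 − 1 = 0.9424.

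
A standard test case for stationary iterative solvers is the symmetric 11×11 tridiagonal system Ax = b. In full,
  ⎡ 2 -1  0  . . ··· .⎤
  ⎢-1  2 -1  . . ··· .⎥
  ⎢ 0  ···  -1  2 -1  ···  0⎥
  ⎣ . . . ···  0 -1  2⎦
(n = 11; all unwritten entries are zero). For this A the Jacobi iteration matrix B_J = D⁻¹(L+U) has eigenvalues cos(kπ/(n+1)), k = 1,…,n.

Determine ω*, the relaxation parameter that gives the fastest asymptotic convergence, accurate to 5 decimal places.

½·tridiag(1,0,1) at n=11: λ_k = cos(kπ/12); max |λ| at k=1 ⇒ ρ_J = cos(π/12) ≈ 0.96593.
1 − cos²(π/12) = sin²(π/12) ⇒ √(1−ρ_J²) = sin(π/12) = 0.258819.
Then 2/(1+√(1−ρ_J²)) = 2/(1+0.258819); ω* = 2/1.258819 = 1.58879.
and ρ(B_{ω*}) = 1.58879 − 1 = 0.58879.

ω* = 1.58879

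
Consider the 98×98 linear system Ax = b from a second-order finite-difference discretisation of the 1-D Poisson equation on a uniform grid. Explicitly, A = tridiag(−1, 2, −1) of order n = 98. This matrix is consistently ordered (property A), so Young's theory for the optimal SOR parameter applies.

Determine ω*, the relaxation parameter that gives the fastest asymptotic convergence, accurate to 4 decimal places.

ω* = 1.9385

spectrum of D⁻¹(L+U) = {cos(kπ/99) : 1≤k≤98}; ρ_J = cos(π/99) = 0.9995.
√(1 − cos²(π/99)) = sin(π/99) ≈ 0.03173.
ω* = 2/(1+0.03173) = 1.9385
At ω = 1.9385 every |λ(B_ω)| = ω−1, so ρ_SOR = 0.9385.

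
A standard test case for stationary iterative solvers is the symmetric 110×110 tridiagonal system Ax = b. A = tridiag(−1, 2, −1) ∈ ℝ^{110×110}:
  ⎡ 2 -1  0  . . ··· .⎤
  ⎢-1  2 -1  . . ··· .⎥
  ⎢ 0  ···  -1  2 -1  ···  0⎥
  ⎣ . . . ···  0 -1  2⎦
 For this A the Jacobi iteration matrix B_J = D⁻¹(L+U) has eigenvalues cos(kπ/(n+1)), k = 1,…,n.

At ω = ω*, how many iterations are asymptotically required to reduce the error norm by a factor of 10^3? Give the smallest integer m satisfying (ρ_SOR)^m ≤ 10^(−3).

m = 123

spectrum of D⁻¹(L+U) = {cos(kπ/111) : 1≤k≤110}; ρ_J = cos(π/111) = 0.9995995.
√(1−ρ_J²) = |sin(π/111)| = 0.0282989
ω* = 2/(1 + 0.0282989) = 2/1.0282989 = 1.9449598.
ρ_SOR = ω* − 1 = 1.9449598 − 1 = 0.9449598.
(0.9449598)^m ≤ 10^{−3}  ⇒  m·ln(0.9449598) ≤ −3·ln10  ⇒  m ≥ 122.017  ⇒  m = 123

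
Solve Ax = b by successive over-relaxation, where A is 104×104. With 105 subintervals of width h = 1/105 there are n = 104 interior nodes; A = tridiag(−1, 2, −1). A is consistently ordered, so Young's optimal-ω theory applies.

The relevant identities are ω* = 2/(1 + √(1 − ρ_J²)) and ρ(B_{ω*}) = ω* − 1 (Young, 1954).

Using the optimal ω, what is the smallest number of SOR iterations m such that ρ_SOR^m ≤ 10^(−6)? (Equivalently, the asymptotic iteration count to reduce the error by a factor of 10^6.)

[ρ_J] n=104: ρ(B_J) = cos(π/(n+1)) = cos(π/105) = 0.9995524.
1 − cos²(π/105) = sin²(π/105) ⇒ √(1−ρ_J²) = sin(π/105) = 0.0299155.
Young: ω* = 2/(1+√(1−ρ_J²)) = 2/(1+0.0299155) = 2/1.0299155 = 1.9419069.
and ρ(B_{ω*}) = 1.9419069 − 1 = 0.9419069.
For 6 digits: m = 6·ln10 / (−ln 0.9419069) = 13.8155/0.0598488 = 230.840; round up → m = 231.

m = 231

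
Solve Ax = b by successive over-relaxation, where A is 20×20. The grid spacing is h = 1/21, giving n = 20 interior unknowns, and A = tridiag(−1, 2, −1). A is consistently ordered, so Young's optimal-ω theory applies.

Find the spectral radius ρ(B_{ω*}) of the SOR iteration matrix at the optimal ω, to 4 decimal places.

With n=20, ρ(Jacobi) = cos(π/21) = 0.9888.
1 − cos²(π/21) = sin²(π/21) ⇒ √(1−ρ_J²) = sin(π/21) = 0.14904.
[ω*] 2 ÷ (1 + 0.14904) = 2 ÷ 1.14904 = 1.7406.
[ρ_SOR] ω* − 1 = 0.7406.

ρ_SOR = 0.7406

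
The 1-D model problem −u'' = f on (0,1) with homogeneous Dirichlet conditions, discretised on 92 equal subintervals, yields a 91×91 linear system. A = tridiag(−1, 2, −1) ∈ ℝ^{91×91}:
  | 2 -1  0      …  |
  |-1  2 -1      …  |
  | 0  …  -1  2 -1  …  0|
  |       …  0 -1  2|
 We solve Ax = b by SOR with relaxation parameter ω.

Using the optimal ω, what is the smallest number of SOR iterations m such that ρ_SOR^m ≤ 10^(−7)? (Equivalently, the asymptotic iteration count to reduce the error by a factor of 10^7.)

m = 236

ρ_J = max_k |cos(kπ/92)| = cos(π/92) = 0.9994170
√(1−ρ_J²) simplifies to sin(π/92) = 0.0341411.
ω* = 2/(1+0.0341411) = 1.9339721
At ω = 1.9339721 every |λ(B_ω)| = ω−1, so ρ_SOR = 0.9339721.
Need (0.9339721)^m ≤ 10^(−7): m ≥ 7·ln10/|ln 0.9339721| = 16.1181/0.0683087 = 235.960 ⇒ m = 236.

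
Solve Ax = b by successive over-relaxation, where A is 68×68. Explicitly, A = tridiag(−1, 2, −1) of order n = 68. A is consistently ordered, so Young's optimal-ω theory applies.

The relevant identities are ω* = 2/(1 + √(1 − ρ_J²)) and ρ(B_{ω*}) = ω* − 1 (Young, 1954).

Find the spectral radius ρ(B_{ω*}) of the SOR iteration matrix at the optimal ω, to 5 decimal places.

With n=68, ρ(Jacobi) = cos(π/69) = 0.99896.
root = sin(π/69) = 0.045515  (since 1−cos² = sin²).
[ω*] 2 ÷ (1 + 0.045515) = 2 ÷ 1.045515 = 1.91293.
ρ_SOR = ω* − 1 ≈ 0.91293.

ρ_SOR = 0.91293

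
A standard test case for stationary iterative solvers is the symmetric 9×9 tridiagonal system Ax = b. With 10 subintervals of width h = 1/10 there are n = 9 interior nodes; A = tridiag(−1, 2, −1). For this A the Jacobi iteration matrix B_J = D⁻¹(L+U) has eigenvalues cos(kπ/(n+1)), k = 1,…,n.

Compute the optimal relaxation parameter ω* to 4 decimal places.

ω* = 1.5279

spectrum of D⁻¹(L+U) = {cos(kπ/10) : 1≤k≤9}; ρ_J = cos(π/10) = 0.9511.
√(1−ρ_J²) = |sin(π/10)| = 0.30902
Then 2/(1+√(1−ρ_J²)) = 2/(1+0.30902); ω* = 2/1.30902 = 1.5279.
ρ(B_{ω*}) = ω*−1 = 0.5279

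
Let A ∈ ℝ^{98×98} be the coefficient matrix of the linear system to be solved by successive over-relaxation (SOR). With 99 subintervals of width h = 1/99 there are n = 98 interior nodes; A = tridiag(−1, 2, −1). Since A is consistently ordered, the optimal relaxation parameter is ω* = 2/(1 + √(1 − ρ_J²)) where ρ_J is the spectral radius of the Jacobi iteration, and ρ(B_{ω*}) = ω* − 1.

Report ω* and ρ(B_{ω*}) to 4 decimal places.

ω* = 1.9385, ρ_SOR = 0.9385

spectrum of D⁻¹(L+U) = {cos(kπ/99) : 1≤k≤98}; ρ_J = cos(π/99) = 0.9995.
√(1 − cos²(π/99)) = sin(π/99) ≈ 0.03173.
ω* = 2/(1 + 0.03173) = 2/1.03173 = 1.9385.
Hence ρ(B_{ω*}) = 1.9385 − 1 = 0.9385.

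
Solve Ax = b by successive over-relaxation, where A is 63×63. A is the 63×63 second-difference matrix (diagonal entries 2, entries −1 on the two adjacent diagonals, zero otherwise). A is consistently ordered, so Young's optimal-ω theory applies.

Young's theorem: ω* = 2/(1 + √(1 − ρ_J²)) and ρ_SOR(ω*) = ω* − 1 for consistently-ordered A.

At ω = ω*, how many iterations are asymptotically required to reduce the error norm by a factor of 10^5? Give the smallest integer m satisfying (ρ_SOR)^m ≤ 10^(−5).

m = 118

½·tridiag(1,0,1) at n=63: λ_k = cos(kπ/64); max |λ| at k=1 ⇒ ρ_J = cos(π/64) ≈ 0.9987955.
√(1 − cos²(π/64)) = sin(π/64) ≈ 0.0490677.
[ω*] 2 ÷ (1 + 0.0490677) = 2 ÷ 1.0490677 = 1.9064547.
ρ_SOR = ω* − 1 = 1.9064547 − 1 = 0.9064547.
ρ_SOR^m ≤ 10^(−5) ⇔ m ≥ 5·ln10/(−ln 0.9064547) = 11.5129/0.0982142 = 117.222; m = ⌈117.222⌉ = 118.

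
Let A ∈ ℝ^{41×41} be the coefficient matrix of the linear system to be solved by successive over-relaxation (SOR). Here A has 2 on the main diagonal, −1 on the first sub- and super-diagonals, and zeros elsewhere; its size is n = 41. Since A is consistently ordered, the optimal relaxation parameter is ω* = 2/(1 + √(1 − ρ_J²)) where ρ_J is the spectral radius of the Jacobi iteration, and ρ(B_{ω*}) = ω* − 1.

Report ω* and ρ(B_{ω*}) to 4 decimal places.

B_J for the 41×41 system has eigenvalues cos(kπ/42); ρ_J = cos(π/42) = 0.9972.
√(1 − cos²(π/42)) = sin(π/42) ≈ 0.07473.
ω* = 2/(1 + 0.07473) = 2/1.07473 = 1.8609.
At ω = 1.8609 every |λ(B_ω)| = ω−1, so ρ_SOR = 0.8609.

ω* = 1.8609, ρ_SOR = 0.8609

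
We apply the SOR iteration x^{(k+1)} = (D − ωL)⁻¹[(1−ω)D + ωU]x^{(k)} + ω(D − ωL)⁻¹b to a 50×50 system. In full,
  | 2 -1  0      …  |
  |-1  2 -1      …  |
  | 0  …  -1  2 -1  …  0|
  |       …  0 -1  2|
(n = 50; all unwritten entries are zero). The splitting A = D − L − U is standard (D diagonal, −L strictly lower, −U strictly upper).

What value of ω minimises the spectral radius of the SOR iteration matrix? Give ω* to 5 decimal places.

With n=50, ρ(Jacobi) = cos(π/51) = 0.99810.
1 − cos²(π/51) = sin²(π/51) ⇒ √(1−ρ_J²) = sin(π/51) = 0.061561.
[ω*] 2 ÷ (1 + 0.061561) = 2 ÷ 1.061561 = 1.88402.
ρ(B_{ω*}) = ω*−1 = 0.88402

ω* = 1.88402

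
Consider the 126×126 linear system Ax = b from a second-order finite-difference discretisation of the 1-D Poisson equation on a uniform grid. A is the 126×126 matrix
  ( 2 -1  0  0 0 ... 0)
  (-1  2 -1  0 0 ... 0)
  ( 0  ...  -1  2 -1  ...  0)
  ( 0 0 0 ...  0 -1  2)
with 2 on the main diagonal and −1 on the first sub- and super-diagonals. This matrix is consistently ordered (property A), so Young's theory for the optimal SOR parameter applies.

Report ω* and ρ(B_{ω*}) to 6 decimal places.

With n=126, ρ(Jacobi) = cos(π/127) = 0.999694.
root = sin(π/127) = 0.0247344  (since 1−cos² = sin²).
Then 2/(1+√(1−ρ_J²)) = 2/(1+0.0247344); ω* = 2/1.0247344 = 1.951725.
ρ(B_{ω*}) = ω*−1 = 0.951725

ω* = 1.951725, ρ_SOR = 0.951725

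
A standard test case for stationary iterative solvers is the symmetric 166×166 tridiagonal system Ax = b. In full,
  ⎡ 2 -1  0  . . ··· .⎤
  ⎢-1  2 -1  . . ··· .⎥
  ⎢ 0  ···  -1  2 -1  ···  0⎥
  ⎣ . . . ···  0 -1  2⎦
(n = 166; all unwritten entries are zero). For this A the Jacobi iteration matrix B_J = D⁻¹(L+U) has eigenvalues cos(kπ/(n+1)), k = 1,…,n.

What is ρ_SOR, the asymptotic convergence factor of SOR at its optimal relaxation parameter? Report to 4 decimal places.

ρ_SOR = 0.9631

ρ_J = max_k |cos(kπ/167)| = cos(π/167) = 0.9998
1 − cos²(π/167) = sin²(π/167) ⇒ √(1−ρ_J²) = sin(π/167) = 0.01881.
[ω*] 2 ÷ (1 + 0.01881) = 2 ÷ 1.01881 = 1.9631.
ρ_SOR = ω* − 1 = 1.9631 − 1 = 0.9631.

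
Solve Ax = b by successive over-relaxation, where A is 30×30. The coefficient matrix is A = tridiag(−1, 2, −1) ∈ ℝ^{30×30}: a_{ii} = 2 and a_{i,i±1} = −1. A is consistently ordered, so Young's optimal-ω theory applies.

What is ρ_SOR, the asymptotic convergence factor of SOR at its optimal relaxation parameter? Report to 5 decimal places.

ρ_SOR = 0.81625

½·tridiag(1,0,1) at n=30: λ_k = cos(kπ/31); max |λ| at k=1 ⇒ ρ_J = cos(π/31) ≈ 0.99487.
√(1 − cos²(π/31)) = sin(π/31) ≈ 0.101168.
Young: ω* = 2/(1+√(1−ρ_J²)) = 2/(1+0.101168) = 2/1.101168 = 1.81625.
Hence ρ(B_{ω*}) = 1.81625 − 1 = 0.81625.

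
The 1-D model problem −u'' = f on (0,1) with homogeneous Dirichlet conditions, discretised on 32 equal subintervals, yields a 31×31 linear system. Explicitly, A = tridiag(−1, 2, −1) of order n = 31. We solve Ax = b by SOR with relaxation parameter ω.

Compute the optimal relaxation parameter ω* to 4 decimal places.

ω* = 1.8215

With n=31, ρ(Jacobi) = cos(π/32) = 0.9952.
√(1−ρ_J²) simplifies to sin(π/32) = 0.09802.
ω* = 2/(1 + 0.09802) = 2/1.09802 = 1.8215.
At ω = 1.8215 every |λ(B_ω)| = ω−1, so ρ_SOR = 0.8215.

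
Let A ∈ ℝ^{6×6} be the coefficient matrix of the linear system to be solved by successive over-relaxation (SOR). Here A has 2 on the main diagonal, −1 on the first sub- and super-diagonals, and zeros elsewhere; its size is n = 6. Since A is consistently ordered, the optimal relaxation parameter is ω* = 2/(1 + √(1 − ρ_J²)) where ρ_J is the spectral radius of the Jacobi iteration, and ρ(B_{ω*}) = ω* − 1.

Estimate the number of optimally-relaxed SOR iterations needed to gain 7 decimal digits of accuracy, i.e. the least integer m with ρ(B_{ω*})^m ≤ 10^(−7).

With n=6, ρ(Jacobi) = cos(π/7) = 0.9009689.
√(1 − cos²(π/7)) = sin(π/7) ≈ 0.4338837.
ω* = 2 / (1 + 0.4338837) = 2 / 1.4338837 ≈ 1.3948133.
[ρ_SOR] ω* − 1 = 0.3948133.
(0.3948133)^m ≤ 10^{−7}  ⇒  m·ln(0.3948133) ≤ −7·ln10  ⇒  m ≥ 17.344  ⇒  m = 18

m = 18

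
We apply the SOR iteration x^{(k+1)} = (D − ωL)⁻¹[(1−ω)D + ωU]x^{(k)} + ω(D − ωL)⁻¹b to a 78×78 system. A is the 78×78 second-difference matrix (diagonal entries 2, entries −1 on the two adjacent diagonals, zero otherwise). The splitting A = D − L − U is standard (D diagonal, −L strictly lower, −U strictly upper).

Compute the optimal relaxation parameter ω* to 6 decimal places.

ω* = 1.923527

n=78: λ(B_J) = 1 − λ(A)/2 = cos(kπ/79); k=1 gives ρ_J = 0.999209.
1 − cos²(π/79) = sin²(π/79) ⇒ √(1−ρ_J²) = sin(π/79) = 0.0397565.
ω* = 2/(1 + 0.0397565) = 2/1.0397565 = 1.923527.
Hence ρ(B_{ω*}) = 1.923527 − 1 = 0.923527.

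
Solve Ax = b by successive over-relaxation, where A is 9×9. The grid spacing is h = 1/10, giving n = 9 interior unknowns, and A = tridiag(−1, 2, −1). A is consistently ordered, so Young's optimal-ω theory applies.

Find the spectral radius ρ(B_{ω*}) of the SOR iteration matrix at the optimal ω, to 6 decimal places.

½·tridiag(1,0,1) at n=9: λ_k = cos(kπ/10); max |λ| at k=1 ⇒ ρ_J = cos(π/10) ≈ 0.951057.
1 − cos²(π/10) = sin²(π/10) ⇒ √(1−ρ_J²) = sin(π/10) = 0.3090170.
[ω*] 2 ÷ (1 + 0.3090170) = 2 ÷ 1.3090170 = 1.527864.
[ρ_SOR] ω* − 1 = 0.527864.

ρ_SOR = 0.527864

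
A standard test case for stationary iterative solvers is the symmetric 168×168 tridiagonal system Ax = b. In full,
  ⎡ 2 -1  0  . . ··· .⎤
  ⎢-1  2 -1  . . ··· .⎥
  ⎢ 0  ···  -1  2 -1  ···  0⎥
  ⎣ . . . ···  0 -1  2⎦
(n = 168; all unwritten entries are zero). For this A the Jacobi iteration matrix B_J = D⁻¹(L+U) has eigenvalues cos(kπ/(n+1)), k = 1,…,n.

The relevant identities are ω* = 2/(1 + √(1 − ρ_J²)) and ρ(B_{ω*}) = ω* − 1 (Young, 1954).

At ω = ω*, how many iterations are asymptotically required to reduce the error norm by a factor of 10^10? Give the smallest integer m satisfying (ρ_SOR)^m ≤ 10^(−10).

m = 620

spectrum of D⁻¹(L+U) = {cos(kπ/169) : 1≤k≤168}; ρ_J = cos(π/169) = 0.9998272.
√(1 − cos²(π/169)) = sin(π/169) ≈ 0.0185882.
ω* = 2 / (1 + 0.0185882) = 2 / 1.0185882 ≈ 1.9635020.
ρ(B_{ω*}) = ω*−1 = 0.9635020
(0.9635020)^m ≤ 10^{−10}  ⇒  m·ln(0.9635020) ≤ −10·ln10  ⇒  m ≥ 619.297  ⇒  m = 620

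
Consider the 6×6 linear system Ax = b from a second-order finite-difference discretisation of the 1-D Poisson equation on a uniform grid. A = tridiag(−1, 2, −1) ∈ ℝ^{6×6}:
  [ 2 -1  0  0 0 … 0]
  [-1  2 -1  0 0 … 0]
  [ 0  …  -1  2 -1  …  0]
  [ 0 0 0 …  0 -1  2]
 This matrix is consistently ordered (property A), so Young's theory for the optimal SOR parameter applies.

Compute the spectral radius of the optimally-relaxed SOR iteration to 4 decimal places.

B_J for the 6×6 system has eigenvalues cos(kπ/7); ρ_J = cos(π/7) = 0.9010.
√(1−ρ_J²) simplifies to sin(π/7) = 0.43388.
[ω*] 2 ÷ (1 + 0.43388) = 2 ÷ 1.43388 = 1.3948.
Hence ρ(B_{ω*}) = 1.3948 − 1 = 0.3948.

ρ_SOR = 0.3948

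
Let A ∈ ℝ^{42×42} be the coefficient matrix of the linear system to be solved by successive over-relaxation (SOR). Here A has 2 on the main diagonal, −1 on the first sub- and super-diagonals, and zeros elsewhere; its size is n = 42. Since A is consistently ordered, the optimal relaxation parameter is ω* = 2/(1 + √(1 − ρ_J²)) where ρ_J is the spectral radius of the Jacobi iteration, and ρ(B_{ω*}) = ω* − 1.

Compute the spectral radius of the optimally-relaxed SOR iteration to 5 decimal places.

ρ_SOR = 0.86394

½·tridiag(1,0,1) at n=42: λ_k = cos(kπ/43); max |λ| at k=1 ⇒ ρ_J = cos(π/43) ≈ 0.99733.
√(1−ρ_J²) = |sin(π/43)| = 0.072995
Then 2/(1+√(1−ρ_J²)) = 2/(1+0.072995); ω* = 2/1.072995 = 1.86394.
and ρ(B_{ω*}) = 1.86394 − 1 = 0.86394.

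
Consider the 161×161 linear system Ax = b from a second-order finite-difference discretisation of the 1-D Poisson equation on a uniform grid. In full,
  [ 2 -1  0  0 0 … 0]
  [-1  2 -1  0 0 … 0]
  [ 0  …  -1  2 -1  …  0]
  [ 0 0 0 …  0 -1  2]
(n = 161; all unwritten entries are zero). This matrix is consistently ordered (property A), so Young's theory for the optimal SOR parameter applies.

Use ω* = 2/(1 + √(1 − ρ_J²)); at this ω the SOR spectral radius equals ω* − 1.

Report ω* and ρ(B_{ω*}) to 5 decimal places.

ω* = 1.96196, ρ_SOR = 0.96196

With n=161, ρ(Jacobi) = cos(π/162) = 0.99981.
√(1−ρ_J²) simplifies to sin(π/162) = 0.019391.
So ω* = 2/1.019391 = 1.96196 (Young).
ρ_SOR = ω* − 1 ≈ 0.96196.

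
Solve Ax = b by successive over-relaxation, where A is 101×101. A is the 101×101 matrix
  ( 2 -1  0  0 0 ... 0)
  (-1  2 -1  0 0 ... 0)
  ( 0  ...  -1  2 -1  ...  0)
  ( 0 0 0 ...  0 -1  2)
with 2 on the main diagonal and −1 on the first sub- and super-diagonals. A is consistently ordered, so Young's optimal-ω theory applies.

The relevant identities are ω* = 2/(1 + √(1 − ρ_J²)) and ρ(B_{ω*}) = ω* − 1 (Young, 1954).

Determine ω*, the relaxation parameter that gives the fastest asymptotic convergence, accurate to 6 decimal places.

ω* = 1.940250

spectrum of D⁻¹(L+U) = {cos(kπ/102) : 1≤k≤101}; ρ_J = cos(π/102) = 0.999526.
√(1−ρ_J²) = |sin(π/102)| = 0.0307951
Young: ω* = 2/(1+√(1−ρ_J²)) = 2/(1+0.0307951) = 2/1.0307951 = 1.940250.
and ρ(B_{ω*}) = 1.940250 − 1 = 0.940250.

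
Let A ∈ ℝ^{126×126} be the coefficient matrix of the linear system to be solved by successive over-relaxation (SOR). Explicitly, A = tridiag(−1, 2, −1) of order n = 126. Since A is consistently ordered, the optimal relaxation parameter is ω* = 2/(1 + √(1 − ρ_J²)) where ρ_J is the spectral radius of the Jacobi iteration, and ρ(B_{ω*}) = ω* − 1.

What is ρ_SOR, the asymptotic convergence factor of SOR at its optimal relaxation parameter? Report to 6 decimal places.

ρ_SOR = 0.951725

½·tridiag(1,0,1) at n=126: λ_k = cos(kπ/127); max |λ| at k=1 ⇒ ρ_J = cos(π/127) ≈ 0.999694.
√(1−ρ_J²) = |sin(π/127)| = 0.0247344
ω* = 2/(1+0.0247344) = 1.951725
At ω = 1.951725 every |λ(B_ω)| = ω−1, so ρ_SOR = 0.951725.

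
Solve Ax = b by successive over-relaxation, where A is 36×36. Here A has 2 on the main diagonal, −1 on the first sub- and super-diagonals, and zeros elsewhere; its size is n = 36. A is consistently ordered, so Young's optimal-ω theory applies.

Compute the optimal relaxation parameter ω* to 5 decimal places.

ω* = 1.84365

With n=36, ρ(Jacobi) = cos(π/37) = 0.99640.
√(1−ρ_J²) = |sin(π/37)| = 0.084806
So ω* = 2/1.084806 = 1.84365 (Young).
Hence ρ(B_{ω*}) = 1.84365 − 1 = 0.84365.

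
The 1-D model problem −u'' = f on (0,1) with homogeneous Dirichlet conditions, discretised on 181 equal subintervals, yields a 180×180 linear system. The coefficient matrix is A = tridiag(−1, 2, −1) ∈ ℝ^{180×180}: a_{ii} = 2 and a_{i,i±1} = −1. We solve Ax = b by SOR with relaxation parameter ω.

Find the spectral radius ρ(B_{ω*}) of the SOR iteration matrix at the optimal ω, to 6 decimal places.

ρ_SOR = 0.965880

With n=180, ρ(Jacobi) = cos(π/181) = 0.999849.
√(1−ρ_J²) = |sin(π/181)| = 0.0173560
ω* = 2 / (1 + 0.0173560) = 2 / 1.0173560 ≈ 1.965880.
At ω = 1.965880 every |λ(B_ω)| = ω−1, so ρ_SOR = 0.965880.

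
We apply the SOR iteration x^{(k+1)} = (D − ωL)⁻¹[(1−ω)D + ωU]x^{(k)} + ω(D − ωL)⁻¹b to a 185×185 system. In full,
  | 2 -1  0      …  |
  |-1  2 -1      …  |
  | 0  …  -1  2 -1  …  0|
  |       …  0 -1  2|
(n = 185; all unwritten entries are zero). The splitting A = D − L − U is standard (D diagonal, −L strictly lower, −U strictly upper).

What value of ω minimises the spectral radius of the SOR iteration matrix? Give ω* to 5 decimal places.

ω* = 1.96678

n=185: λ(B_J) = 1 − λ(A)/2 = cos(kπ/186); k=1 gives ρ_J = 0.99986.
√(1 − cos²(π/186)) = sin(π/186) ≈ 0.016889.
So ω* = 2/1.016889 = 1.96678 (Young).
ρ_SOR = ω* − 1 = 1.96678 − 1 = 0.96678.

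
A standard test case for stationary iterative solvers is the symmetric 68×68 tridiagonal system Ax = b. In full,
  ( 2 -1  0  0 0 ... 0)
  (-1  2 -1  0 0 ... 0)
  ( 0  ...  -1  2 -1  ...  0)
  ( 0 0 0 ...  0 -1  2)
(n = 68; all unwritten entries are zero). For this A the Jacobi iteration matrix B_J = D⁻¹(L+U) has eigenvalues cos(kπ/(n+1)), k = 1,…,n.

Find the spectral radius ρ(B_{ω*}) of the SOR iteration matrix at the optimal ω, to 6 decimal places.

n=68: λ(B_J) = 1 − λ(A)/2 = cos(kπ/69); k=1 gives ρ_J = 0.998964.
root = sin(π/69) = 0.0455146  (since 1−cos² = sin²).
ω* = 2/(1+0.0455146) = 1.912934
Hence ρ(B_{ω*}) = 1.912934 − 1 = 0.912934.

ρ_SOR = 0.912934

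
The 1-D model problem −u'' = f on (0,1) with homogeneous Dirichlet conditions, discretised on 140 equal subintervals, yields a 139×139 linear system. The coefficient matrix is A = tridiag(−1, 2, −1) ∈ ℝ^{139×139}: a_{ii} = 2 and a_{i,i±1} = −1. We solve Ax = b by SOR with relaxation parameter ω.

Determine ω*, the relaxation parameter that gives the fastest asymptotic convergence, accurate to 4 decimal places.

[ρ_J] n=139: ρ(B_J) = cos(π/(n+1)) = cos(π/140) = 0.9997.
√(1 − cos²(π/140)) = sin(π/140) ≈ 0.02244.
ω* = 2/(1 + 0.02244) = 2/1.02244 = 1.9561.
Hence ρ(B_{ω*}) = 1.9561 − 1 = 0.9561.

ω* = 1.9561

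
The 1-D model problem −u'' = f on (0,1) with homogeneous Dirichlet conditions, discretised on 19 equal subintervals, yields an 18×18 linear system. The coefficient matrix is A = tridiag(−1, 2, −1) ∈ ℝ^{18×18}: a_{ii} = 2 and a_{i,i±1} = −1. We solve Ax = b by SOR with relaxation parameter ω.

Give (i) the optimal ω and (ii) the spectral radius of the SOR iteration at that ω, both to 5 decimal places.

ω* = 1.71734, ρ_SOR = 0.71734

With n=18, ρ(Jacobi) = cos(π/19) = 0.98636.
√(1 − cos²(π/19)) = sin(π/19) ≈ 0.164595.
Then 2/(1+√(1−ρ_J²)) = 2/(1+0.164595); ω* = 2/1.164595 = 1.71734.
ρ_SOR = ω* − 1 = 1.71734 − 1 = 0.71734.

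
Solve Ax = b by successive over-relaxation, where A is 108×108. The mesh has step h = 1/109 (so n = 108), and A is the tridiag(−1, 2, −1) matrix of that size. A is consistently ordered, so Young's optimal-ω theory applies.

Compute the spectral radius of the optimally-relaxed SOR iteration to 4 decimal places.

ρ_SOR = 0.9440

spectrum of D⁻¹(L+U) = {cos(kπ/109) : 1≤k≤108}; ρ_J = cos(π/109) = 0.9996.
√(1 − cos²(π/109)) = sin(π/109) ≈ 0.02882.
ω* = 2/(1 + 0.02882) = 2/1.02882 = 1.9440.
and ρ(B_{ω*}) = 1.9440 − 1 = 0.9440.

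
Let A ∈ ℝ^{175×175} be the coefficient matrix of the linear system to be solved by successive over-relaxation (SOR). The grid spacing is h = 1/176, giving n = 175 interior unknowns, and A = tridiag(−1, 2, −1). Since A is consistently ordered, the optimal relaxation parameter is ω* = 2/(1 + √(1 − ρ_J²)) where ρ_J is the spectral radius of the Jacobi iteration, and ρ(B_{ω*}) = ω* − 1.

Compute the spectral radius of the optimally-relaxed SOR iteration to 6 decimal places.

ρ_SOR = 0.964928

½·tridiag(1,0,1) at n=175: λ_k = cos(kπ/176); max |λ| at k=1 ⇒ ρ_J = cos(π/176) ≈ 0.999841.
√(1−ρ_J²) simplifies to sin(π/176) = 0.0178490.
Young: ω* = 2/(1+√(1−ρ_J²)) = 2/(1+0.0178490) = 2/1.0178490 = 1.964928.
Hence ρ(B_{ω*}) = 1.964928 − 1 = 0.964928.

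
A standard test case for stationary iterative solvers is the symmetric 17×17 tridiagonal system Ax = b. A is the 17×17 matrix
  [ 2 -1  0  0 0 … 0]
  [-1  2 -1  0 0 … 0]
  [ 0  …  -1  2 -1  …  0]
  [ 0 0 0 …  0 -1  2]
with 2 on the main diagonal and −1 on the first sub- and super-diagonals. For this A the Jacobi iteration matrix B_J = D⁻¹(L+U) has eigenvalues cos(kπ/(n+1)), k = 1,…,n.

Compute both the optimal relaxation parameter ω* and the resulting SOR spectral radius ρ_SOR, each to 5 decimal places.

B_J for the 17×17 system has eigenvalues cos(kπ/18); ρ_J = cos(π/18) = 0.98481.
√(1−ρ_J²) simplifies to sin(π/18) = 0.173648.
ω* = 2/(1 + 0.173648) = 2/1.173648 = 1.70409.
At ω = 1.70409 every |λ(B_ω)| = ω−1, so ρ_SOR = 0.70409.

ω* = 1.70409, ρ_SOR = 0.70409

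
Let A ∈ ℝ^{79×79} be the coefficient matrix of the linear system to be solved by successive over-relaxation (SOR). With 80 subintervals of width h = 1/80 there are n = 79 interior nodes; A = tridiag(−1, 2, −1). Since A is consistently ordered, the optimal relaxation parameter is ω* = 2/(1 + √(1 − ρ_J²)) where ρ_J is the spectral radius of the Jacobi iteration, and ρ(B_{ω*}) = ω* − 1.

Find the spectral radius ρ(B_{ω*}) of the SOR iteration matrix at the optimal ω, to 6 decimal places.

ρ_J = max_k |cos(kπ/80)| = cos(π/80) = 0.999229
√(1 − cos²(π/80)) = sin(π/80) ≈ 0.0392598.
ω* = 2/(1 + 0.0392598) = 2/1.0392598 = 1.924447.
[ρ_SOR] ω* − 1 = 0.924447.

ρ_SOR = 0.924447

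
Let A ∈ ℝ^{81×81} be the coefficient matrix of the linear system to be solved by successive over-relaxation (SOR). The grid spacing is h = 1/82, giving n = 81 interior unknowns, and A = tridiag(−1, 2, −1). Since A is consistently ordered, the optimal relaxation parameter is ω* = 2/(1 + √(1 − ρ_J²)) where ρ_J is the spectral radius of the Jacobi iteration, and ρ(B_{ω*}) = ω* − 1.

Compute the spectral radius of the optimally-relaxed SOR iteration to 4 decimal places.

ρ_SOR = 0.9262

B_J for the 81×81 system has eigenvalues cos(kπ/82); ρ_J = cos(π/82) = 0.9993.
√(1−ρ_J²) = |sin(π/82)| = 0.03830
Young: ω* = 2/(1+√(1−ρ_J²)) = 2/(1+0.03830) = 2/1.03830 = 1.9262.
ρ_SOR = ω* − 1 = 1.9262 − 1 = 0.9262.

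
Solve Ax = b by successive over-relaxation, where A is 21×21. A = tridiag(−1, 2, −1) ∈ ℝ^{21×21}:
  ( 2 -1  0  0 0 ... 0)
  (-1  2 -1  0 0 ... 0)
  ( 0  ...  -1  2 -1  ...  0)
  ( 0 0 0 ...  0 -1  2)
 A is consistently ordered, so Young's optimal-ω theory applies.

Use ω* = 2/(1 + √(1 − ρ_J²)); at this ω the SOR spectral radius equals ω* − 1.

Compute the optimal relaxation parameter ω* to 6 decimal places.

ω* = 1.750831

n=21: λ(B_J) = 1 − λ(A)/2 = cos(kπ/22); k=1 gives ρ_J = 0.989821.
1 − cos²(π/22) = sin²(π/22) ⇒ √(1−ρ_J²) = sin(π/22) = 0.1423148.
Young: ω* = 2/(1+√(1−ρ_J²)) = 2/(1+0.1423148) = 2/1.1423148 = 1.750831.
Hence ρ(B_{ω*}) = 1.750831 − 1 = 0.750831.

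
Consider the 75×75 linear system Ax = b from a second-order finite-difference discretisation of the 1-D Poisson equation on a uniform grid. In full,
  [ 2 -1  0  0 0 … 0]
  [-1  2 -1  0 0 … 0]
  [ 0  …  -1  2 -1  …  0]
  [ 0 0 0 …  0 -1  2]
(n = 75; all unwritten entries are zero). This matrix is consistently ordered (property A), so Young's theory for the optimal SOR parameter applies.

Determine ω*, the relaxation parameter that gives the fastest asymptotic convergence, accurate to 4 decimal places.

n=75: λ(B_J) = 1 − λ(A)/2 = cos(kπ/76); k=1 gives ρ_J = 0.9991.
√(1−ρ_J²) simplifies to sin(π/76) = 0.04132.
Then 2/(1+√(1−ρ_J²)) = 2/(1+0.04132); ω* = 2/1.04132 = 1.9206.
Hence ρ(B_{ω*}) = 1.9206 − 1 = 0.9206.

ω* = 1.9206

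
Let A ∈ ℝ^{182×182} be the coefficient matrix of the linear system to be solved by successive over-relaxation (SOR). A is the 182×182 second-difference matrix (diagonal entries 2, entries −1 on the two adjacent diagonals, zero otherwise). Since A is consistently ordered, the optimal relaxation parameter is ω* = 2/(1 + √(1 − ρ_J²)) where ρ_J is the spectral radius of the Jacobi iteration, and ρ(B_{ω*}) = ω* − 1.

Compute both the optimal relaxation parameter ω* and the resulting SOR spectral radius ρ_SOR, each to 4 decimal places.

ω* = 1.9662, ρ_SOR = 0.9662

½·tridiag(1,0,1) at n=182: λ_k = cos(kπ/183); max |λ| at k=1 ⇒ ρ_J = cos(π/183) ≈ 0.9999.
root = sin(π/183) = 0.01717  (since 1−cos² = sin²).
So ω* = 2/1.01717 = 1.9662 (Young).
ρ_SOR = ω* − 1 = 1.9662 − 1 = 0.9662.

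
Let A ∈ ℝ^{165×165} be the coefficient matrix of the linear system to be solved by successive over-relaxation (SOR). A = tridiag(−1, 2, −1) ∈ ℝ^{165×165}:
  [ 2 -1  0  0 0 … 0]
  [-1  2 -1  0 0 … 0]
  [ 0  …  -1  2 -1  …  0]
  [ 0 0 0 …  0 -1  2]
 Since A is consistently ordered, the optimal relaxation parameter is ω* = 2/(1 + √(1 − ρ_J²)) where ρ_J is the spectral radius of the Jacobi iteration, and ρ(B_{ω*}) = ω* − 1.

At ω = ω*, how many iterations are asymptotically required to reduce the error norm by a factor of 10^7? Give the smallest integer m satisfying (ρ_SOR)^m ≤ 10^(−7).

m = 426

With n=165, ρ(Jacobi) = cos(π/166) = 0.9998209.
root = sin(π/166) = 0.0189241  (since 1−cos² = sin²).
ω* = 2/(1+0.0189241) = 1.9628547
ρ_SOR = ω* − 1 = 1.9628547 − 1 = 0.9628547.
(0.9628547)^m ≤ 10^{−7}  ⇒  m·ln(0.9628547) ≤ −7·ln10  ⇒  m ≥ 425.810  ⇒  m = 426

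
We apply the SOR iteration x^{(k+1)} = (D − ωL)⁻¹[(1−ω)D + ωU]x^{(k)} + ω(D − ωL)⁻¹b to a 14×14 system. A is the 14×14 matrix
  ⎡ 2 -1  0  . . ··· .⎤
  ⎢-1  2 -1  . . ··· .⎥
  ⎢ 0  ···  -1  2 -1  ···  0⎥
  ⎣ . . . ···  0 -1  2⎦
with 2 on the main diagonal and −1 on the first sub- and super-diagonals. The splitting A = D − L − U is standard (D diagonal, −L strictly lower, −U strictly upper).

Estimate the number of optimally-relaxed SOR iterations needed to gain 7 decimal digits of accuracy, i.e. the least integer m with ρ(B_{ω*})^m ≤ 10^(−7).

m = 39

spectrum of D⁻¹(L+U) = {cos(kπ/15) : 1≤k≤14}; ρ_J = cos(π/15) = 0.9781476.
1 − cos²(π/15) = sin²(π/15) ⇒ √(1−ρ_J²) = sin(π/15) = 0.2079117.
Then 2/(1+√(1−ρ_J²)) = 2/(1+0.2079117); ω* = 2/1.2079117 = 1.6557502.
Hence ρ(B_{ω*}) = 1.6557502 − 1 = 0.6557502.
7·ln10 = 16.1181; −ln(0.6557502) = 0.421975; m = ⌈16.1181/0.421975⌉ = ⌈38.197⌉ = 39.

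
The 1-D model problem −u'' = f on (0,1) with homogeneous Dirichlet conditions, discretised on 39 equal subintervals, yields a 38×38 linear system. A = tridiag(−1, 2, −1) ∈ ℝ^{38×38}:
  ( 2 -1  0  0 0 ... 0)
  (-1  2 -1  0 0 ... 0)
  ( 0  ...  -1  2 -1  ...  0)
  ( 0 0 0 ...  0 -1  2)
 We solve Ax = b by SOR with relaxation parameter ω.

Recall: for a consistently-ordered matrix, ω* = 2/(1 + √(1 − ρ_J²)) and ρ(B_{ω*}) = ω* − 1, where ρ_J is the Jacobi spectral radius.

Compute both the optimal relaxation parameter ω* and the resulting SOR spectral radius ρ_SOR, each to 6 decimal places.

spectrum of D⁻¹(L+U) = {cos(kπ/39) : 1≤k≤38}; ρ_J = cos(π/39) = 0.996757.
√(1−ρ_J²) simplifies to sin(π/39) = 0.0804666.
Young: ω* = 2/(1+√(1−ρ_J²)) = 2/(1+0.0804666) = 2/1.0804666 = 1.851052.
ρ(B_{ω*}) = ω*−1 = 0.851052

ω* = 1.851052, ρ_SOR = 0.851052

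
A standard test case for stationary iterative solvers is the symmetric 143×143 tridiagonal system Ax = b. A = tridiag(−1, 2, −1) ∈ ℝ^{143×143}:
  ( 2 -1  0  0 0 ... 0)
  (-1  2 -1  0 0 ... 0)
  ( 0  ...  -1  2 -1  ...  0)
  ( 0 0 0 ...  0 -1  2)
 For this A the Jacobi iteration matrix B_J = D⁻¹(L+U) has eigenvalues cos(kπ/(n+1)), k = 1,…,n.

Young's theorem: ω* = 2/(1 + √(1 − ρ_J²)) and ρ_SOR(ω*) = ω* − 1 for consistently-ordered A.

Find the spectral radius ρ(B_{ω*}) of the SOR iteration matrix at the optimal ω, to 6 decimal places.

With n=143, ρ(Jacobi) = cos(π/144) = 0.999762.
1 − cos²(π/144) = sin²(π/144) ⇒ √(1−ρ_J²) = sin(π/144) = 0.0218149.
ω* = 2/(1+0.0218149) = 1.957302
and ρ(B_{ω*}) = 1.957302 − 1 = 0.957302.

ρ_SOR = 0.957302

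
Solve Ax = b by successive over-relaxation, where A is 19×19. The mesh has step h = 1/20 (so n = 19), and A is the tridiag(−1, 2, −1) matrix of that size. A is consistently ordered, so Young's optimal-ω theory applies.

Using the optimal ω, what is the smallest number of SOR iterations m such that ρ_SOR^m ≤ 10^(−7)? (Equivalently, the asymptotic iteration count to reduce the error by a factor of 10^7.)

n=19: λ(B_J) = 1 − λ(A)/2 = cos(kπ/20); k=1 gives ρ_J = 0.9876883.
1 − cos²(π/20) = sin²(π/20) ⇒ √(1−ρ_J²) = sin(π/20) = 0.1564345.
Then 2/(1+√(1−ρ_J²)) = 2/(1+0.1564345); ω* = 2/1.1564345 = 1.7294538.
Hence ρ(B_{ω*}) = 1.7294538 − 1 = 0.7294538.
7·ln10 = 16.1181; −ln(0.7294538) = 0.315459; m = ⌈16.1181/0.315459⌉ = ⌈51.094⌉ = 52.

m = 52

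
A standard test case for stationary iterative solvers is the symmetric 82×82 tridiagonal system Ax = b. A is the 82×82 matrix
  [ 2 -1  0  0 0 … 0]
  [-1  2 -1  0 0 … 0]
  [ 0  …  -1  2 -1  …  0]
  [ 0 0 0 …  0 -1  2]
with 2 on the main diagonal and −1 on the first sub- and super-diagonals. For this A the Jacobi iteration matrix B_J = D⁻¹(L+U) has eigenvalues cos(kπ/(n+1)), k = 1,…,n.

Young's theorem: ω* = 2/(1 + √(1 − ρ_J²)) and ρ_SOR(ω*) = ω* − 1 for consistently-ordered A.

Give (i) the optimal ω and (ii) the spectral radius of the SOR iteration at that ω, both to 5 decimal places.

ρ_J = max_k |cos(kπ/83)| = cos(π/83) = 0.99928
√(1 − cos²(π/83)) = sin(π/83) ≈ 0.037841.
ω* = 2 / (1 + 0.037841) = 2 / 1.037841 ≈ 1.92708.
Hence ρ(B_{ω*}) = 1.92708 − 1 = 0.92708.

ω* = 1.92708, ρ_SOR = 0.92708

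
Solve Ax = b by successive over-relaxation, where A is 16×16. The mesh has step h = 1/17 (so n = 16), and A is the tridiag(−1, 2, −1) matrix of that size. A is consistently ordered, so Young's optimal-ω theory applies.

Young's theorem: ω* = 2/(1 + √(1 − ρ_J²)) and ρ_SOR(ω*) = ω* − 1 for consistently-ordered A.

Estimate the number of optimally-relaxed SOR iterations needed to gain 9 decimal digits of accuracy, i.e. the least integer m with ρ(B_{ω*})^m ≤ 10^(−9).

spectrum of D⁻¹(L+U) = {cos(kπ/17) : 1≤k≤16}; ρ_J = cos(π/17) = 0.9829731.
root = sin(π/17) = 0.1837495  (since 1−cos² = sin²).
Then 2/(1+√(1−ρ_J²)) = 2/(1+0.1837495); ω* = 2/1.1837495 = 1.6895466.
ρ_SOR = ω* − 1 ≈ 0.6895466.
ρ_SOR^m ≤ 10^(−9) ⇔ m ≥ 9·ln10/(−ln 0.6895466) = 20.7233/0.371721 = 55.750; m = ⌈55.750⌉ = 56.

m = 56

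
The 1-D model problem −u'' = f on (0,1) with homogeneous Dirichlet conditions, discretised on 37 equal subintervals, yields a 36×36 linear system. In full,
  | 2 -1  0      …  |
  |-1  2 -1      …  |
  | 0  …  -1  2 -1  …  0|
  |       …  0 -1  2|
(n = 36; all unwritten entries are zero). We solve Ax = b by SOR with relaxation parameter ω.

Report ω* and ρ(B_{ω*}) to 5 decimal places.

spectrum of D⁻¹(L+U) = {cos(kπ/37) : 1≤k≤36}; ρ_J = cos(π/37) = 0.99640.
1 − cos²(π/37) = sin²(π/37) ⇒ √(1−ρ_J²) = sin(π/37) = 0.084806.
[ω*] 2 ÷ (1 + 0.084806) = 2 ÷ 1.084806 = 1.84365.
ρ_SOR = ω* − 1 ≈ 0.84365.

ω* = 1.84365, ρ_SOR = 0.84365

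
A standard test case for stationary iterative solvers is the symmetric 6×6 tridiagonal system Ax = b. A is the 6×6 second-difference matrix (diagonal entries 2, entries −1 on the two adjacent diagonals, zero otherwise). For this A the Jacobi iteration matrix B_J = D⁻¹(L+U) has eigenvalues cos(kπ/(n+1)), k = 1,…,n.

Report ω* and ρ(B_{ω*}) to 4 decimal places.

ω* = 1.3948, ρ_SOR = 0.3948

[ρ_J] n=6: ρ(B_J) = cos(π/(n+1)) = cos(π/7) = 0.9010.
1 − cos²(π/7) = sin²(π/7) ⇒ √(1−ρ_J²) = sin(π/7) = 0.43388.
Then 2/(1+√(1−ρ_J²)) = 2/(1+0.43388); ω* = 2/1.43388 = 1.3948.
[ρ_SOR] ω* − 1 = 0.3948.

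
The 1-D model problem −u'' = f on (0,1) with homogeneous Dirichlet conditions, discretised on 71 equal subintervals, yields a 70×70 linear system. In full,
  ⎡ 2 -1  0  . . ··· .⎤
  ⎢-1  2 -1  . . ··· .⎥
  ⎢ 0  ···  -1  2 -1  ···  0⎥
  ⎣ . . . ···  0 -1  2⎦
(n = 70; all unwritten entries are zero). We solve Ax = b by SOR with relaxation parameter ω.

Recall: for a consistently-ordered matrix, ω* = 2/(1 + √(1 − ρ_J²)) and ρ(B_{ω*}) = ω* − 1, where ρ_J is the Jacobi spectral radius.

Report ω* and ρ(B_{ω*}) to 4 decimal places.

ω* = 1.9153, ρ_SOR = 0.9153

n=70: λ(B_J) = 1 − λ(A)/2 = cos(kπ/71); k=1 gives ρ_J = 0.9990.
√(1−ρ_J²) = |sin(π/71)| = 0.04423
So ω* = 2/1.04423 = 1.9153 (Young).
and ρ(B_{ω*}) = 1.9153 − 1 = 0.9153.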